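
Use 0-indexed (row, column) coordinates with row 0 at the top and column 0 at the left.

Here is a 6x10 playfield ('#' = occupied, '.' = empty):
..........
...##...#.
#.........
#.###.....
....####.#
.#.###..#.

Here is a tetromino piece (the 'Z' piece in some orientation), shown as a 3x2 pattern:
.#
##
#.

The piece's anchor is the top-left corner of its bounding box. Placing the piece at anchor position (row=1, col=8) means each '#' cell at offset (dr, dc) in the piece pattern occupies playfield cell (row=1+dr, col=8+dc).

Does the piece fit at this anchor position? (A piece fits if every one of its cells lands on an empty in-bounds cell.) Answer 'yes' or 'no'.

Check each piece cell at anchor (1, 8):
  offset (0,1) -> (1,9): empty -> OK
  offset (1,0) -> (2,8): empty -> OK
  offset (1,1) -> (2,9): empty -> OK
  offset (2,0) -> (3,8): empty -> OK
All cells valid: yes

Answer: yes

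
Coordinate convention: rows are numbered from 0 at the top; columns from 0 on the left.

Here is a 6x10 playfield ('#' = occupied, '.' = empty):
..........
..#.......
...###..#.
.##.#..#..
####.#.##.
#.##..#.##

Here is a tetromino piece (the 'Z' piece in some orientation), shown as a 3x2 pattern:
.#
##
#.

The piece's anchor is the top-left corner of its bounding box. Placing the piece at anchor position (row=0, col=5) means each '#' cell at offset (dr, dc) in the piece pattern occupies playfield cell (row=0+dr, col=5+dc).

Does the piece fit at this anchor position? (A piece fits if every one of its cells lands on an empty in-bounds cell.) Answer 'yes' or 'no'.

Check each piece cell at anchor (0, 5):
  offset (0,1) -> (0,6): empty -> OK
  offset (1,0) -> (1,5): empty -> OK
  offset (1,1) -> (1,6): empty -> OK
  offset (2,0) -> (2,5): occupied ('#') -> FAIL
All cells valid: no

Answer: no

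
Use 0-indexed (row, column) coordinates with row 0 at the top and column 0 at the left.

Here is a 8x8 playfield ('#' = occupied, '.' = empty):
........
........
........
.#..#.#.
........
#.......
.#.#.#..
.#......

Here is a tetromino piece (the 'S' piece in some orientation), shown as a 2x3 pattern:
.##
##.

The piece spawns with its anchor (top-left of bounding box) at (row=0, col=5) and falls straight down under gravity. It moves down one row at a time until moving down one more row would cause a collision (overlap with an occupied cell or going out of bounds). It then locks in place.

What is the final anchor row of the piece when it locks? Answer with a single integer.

Spawn at (row=0, col=5). Try each row:
  row 0: fits
  row 1: fits
  row 2: blocked -> lock at row 1

Answer: 1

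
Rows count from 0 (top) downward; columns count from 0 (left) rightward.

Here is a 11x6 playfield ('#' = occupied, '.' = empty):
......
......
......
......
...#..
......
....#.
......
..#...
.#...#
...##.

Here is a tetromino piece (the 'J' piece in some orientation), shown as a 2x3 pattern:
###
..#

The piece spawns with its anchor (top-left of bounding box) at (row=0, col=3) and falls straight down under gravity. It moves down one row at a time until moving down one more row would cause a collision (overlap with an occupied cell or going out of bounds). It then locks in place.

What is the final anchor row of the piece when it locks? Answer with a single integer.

Answer: 3

Derivation:
Spawn at (row=0, col=3). Try each row:
  row 0: fits
  row 1: fits
  row 2: fits
  row 3: fits
  row 4: blocked -> lock at row 3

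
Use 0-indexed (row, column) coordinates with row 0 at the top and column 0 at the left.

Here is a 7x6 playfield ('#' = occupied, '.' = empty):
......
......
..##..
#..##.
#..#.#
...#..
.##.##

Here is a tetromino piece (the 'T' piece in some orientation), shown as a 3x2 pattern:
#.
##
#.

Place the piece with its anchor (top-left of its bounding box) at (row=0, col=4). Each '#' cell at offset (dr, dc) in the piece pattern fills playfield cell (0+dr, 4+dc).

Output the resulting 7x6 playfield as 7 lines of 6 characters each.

Fill (0+0,4+0) = (0,4)
Fill (0+1,4+0) = (1,4)
Fill (0+1,4+1) = (1,5)
Fill (0+2,4+0) = (2,4)

Answer: ....#.
....##
..###.
#..##.
#..#.#
...#..
.##.##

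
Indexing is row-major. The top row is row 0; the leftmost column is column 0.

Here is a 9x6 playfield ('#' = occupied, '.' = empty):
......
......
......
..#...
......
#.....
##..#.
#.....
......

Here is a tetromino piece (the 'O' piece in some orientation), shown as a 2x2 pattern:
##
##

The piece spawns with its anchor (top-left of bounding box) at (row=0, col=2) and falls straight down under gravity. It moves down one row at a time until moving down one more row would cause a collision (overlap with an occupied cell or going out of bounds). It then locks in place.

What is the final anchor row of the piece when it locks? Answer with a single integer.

Spawn at (row=0, col=2). Try each row:
  row 0: fits
  row 1: fits
  row 2: blocked -> lock at row 1

Answer: 1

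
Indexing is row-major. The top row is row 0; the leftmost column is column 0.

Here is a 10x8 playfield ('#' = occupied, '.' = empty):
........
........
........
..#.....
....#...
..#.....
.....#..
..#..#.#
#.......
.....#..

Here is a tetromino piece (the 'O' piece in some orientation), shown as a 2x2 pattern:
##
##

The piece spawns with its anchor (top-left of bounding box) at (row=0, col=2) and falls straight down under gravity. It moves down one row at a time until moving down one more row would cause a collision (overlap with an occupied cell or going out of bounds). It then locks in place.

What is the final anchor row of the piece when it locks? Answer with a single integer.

Answer: 1

Derivation:
Spawn at (row=0, col=2). Try each row:
  row 0: fits
  row 1: fits
  row 2: blocked -> lock at row 1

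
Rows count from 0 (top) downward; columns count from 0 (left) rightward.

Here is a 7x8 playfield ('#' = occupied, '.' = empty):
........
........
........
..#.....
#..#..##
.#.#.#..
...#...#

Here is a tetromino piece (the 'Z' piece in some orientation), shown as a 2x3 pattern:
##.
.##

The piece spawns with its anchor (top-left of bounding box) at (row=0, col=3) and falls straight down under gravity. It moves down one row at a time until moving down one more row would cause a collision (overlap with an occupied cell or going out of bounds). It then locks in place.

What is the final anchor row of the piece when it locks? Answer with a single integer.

Spawn at (row=0, col=3). Try each row:
  row 0: fits
  row 1: fits
  row 2: fits
  row 3: fits
  row 4: blocked -> lock at row 3

Answer: 3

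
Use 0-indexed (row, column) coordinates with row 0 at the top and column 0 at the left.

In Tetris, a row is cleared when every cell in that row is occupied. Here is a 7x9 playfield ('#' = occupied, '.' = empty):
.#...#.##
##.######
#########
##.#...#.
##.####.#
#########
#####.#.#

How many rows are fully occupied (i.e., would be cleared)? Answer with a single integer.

Check each row:
  row 0: 5 empty cells -> not full
  row 1: 1 empty cell -> not full
  row 2: 0 empty cells -> FULL (clear)
  row 3: 5 empty cells -> not full
  row 4: 2 empty cells -> not full
  row 5: 0 empty cells -> FULL (clear)
  row 6: 2 empty cells -> not full
Total rows cleared: 2

Answer: 2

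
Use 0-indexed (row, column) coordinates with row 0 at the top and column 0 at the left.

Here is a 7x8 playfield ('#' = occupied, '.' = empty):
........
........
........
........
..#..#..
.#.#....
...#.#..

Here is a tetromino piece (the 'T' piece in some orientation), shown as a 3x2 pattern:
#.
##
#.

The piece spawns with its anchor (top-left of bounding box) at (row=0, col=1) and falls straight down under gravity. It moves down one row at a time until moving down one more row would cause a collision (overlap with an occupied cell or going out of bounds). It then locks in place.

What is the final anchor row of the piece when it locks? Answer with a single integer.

Spawn at (row=0, col=1). Try each row:
  row 0: fits
  row 1: fits
  row 2: fits
  row 3: blocked -> lock at row 2

Answer: 2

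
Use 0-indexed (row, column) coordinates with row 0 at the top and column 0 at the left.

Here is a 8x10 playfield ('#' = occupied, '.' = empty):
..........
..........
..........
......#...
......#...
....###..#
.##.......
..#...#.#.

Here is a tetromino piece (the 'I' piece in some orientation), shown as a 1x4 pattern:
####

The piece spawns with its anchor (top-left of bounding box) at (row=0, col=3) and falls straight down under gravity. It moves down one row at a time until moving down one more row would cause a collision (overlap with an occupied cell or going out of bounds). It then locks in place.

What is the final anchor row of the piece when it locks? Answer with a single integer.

Spawn at (row=0, col=3). Try each row:
  row 0: fits
  row 1: fits
  row 2: fits
  row 3: blocked -> lock at row 2

Answer: 2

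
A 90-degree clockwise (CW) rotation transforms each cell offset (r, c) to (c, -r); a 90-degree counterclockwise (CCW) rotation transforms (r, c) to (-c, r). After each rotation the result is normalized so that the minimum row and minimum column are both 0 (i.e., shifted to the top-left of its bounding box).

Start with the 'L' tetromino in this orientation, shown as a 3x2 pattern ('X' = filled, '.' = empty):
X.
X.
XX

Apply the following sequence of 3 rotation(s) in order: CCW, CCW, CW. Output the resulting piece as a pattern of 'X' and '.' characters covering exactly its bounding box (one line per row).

Answer: ..X
XXX

Derivation:
Start:
X.
X.
XX
After rotation 1 (CCW):
..X
XXX
After rotation 2 (CCW):
XX
.X
.X
After rotation 3 (CW):
..X
XXX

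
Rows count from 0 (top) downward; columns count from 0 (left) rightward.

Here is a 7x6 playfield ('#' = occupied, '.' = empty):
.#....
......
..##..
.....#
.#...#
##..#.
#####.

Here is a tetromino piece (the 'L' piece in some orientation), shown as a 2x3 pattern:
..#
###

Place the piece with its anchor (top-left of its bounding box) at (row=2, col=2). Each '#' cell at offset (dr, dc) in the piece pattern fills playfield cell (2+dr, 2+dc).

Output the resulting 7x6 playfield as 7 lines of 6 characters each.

Answer: .#....
......
..###.
..####
.#...#
##..#.
#####.

Derivation:
Fill (2+0,2+2) = (2,4)
Fill (2+1,2+0) = (3,2)
Fill (2+1,2+1) = (3,3)
Fill (2+1,2+2) = (3,4)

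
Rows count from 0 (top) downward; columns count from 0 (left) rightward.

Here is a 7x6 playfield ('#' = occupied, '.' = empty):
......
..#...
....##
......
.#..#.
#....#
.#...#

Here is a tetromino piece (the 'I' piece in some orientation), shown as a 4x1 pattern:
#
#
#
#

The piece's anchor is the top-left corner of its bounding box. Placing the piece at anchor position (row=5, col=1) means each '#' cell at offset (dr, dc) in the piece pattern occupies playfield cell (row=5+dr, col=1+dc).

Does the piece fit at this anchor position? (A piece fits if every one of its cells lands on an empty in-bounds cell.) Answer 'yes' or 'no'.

Answer: no

Derivation:
Check each piece cell at anchor (5, 1):
  offset (0,0) -> (5,1): empty -> OK
  offset (1,0) -> (6,1): occupied ('#') -> FAIL
  offset (2,0) -> (7,1): out of bounds -> FAIL
  offset (3,0) -> (8,1): out of bounds -> FAIL
All cells valid: no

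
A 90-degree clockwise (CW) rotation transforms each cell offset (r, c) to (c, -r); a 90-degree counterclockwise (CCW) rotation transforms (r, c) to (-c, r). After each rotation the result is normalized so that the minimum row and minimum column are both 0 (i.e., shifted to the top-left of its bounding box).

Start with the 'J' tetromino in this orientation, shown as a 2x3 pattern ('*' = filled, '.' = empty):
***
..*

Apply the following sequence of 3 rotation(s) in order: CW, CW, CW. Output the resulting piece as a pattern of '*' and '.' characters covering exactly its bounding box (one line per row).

Answer: **
*.
*.

Derivation:
Start:
***
..*
After rotation 1 (CW):
.*
.*
**
After rotation 2 (CW):
*..
***
After rotation 3 (CW):
**
*.
*.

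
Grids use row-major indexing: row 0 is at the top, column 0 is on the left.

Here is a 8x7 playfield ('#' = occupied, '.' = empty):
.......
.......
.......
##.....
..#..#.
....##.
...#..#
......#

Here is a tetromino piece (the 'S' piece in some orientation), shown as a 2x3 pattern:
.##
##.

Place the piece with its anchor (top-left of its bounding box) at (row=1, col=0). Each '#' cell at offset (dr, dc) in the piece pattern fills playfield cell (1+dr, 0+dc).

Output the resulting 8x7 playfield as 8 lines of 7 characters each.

Fill (1+0,0+1) = (1,1)
Fill (1+0,0+2) = (1,2)
Fill (1+1,0+0) = (2,0)
Fill (1+1,0+1) = (2,1)

Answer: .......
.##....
##.....
##.....
..#..#.
....##.
...#..#
......#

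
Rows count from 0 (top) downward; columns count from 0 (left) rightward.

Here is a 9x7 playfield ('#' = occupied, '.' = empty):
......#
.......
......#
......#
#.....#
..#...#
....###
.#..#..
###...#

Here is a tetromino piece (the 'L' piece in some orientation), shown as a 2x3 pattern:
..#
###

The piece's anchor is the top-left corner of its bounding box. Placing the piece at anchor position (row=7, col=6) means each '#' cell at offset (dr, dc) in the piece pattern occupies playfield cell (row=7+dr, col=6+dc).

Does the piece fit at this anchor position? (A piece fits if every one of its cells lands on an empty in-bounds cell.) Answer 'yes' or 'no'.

Check each piece cell at anchor (7, 6):
  offset (0,2) -> (7,8): out of bounds -> FAIL
  offset (1,0) -> (8,6): occupied ('#') -> FAIL
  offset (1,1) -> (8,7): out of bounds -> FAIL
  offset (1,2) -> (8,8): out of bounds -> FAIL
All cells valid: no

Answer: no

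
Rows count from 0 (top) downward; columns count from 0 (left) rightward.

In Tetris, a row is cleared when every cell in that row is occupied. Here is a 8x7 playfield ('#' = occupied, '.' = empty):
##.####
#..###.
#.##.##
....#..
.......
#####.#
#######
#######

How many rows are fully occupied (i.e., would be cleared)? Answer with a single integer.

Answer: 2

Derivation:
Check each row:
  row 0: 1 empty cell -> not full
  row 1: 3 empty cells -> not full
  row 2: 2 empty cells -> not full
  row 3: 6 empty cells -> not full
  row 4: 7 empty cells -> not full
  row 5: 1 empty cell -> not full
  row 6: 0 empty cells -> FULL (clear)
  row 7: 0 empty cells -> FULL (clear)
Total rows cleared: 2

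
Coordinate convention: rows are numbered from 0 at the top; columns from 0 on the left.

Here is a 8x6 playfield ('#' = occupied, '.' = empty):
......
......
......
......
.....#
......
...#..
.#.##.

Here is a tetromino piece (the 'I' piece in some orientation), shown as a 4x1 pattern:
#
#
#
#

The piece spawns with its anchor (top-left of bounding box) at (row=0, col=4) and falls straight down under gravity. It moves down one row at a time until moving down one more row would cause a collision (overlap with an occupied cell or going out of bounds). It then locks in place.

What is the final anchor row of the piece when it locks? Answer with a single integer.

Spawn at (row=0, col=4). Try each row:
  row 0: fits
  row 1: fits
  row 2: fits
  row 3: fits
  row 4: blocked -> lock at row 3

Answer: 3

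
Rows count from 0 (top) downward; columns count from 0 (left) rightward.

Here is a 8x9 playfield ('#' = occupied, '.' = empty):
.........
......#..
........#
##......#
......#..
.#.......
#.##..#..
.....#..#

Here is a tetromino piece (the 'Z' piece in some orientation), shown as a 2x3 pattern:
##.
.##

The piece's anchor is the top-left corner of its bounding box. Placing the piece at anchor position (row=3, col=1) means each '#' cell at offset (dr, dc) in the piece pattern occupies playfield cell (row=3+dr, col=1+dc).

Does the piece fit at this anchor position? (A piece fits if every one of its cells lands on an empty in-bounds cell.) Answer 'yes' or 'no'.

Answer: no

Derivation:
Check each piece cell at anchor (3, 1):
  offset (0,0) -> (3,1): occupied ('#') -> FAIL
  offset (0,1) -> (3,2): empty -> OK
  offset (1,1) -> (4,2): empty -> OK
  offset (1,2) -> (4,3): empty -> OK
All cells valid: no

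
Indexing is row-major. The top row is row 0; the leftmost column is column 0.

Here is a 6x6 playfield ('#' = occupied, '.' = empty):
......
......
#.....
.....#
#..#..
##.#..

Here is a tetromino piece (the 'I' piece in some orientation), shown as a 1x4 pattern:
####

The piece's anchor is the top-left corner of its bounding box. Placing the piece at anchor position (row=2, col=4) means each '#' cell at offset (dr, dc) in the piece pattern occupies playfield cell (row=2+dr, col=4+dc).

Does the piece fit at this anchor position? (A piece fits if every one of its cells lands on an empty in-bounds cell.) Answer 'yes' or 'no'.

Answer: no

Derivation:
Check each piece cell at anchor (2, 4):
  offset (0,0) -> (2,4): empty -> OK
  offset (0,1) -> (2,5): empty -> OK
  offset (0,2) -> (2,6): out of bounds -> FAIL
  offset (0,3) -> (2,7): out of bounds -> FAIL
All cells valid: no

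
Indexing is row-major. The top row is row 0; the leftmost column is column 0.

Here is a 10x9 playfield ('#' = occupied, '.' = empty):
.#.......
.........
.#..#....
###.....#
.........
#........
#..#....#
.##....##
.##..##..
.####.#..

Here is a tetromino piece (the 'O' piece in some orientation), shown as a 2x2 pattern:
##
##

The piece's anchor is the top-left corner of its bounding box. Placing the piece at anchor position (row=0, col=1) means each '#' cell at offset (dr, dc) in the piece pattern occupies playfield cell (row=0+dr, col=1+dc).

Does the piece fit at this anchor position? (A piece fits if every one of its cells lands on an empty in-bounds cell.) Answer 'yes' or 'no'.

Check each piece cell at anchor (0, 1):
  offset (0,0) -> (0,1): occupied ('#') -> FAIL
  offset (0,1) -> (0,2): empty -> OK
  offset (1,0) -> (1,1): empty -> OK
  offset (1,1) -> (1,2): empty -> OK
All cells valid: no

Answer: no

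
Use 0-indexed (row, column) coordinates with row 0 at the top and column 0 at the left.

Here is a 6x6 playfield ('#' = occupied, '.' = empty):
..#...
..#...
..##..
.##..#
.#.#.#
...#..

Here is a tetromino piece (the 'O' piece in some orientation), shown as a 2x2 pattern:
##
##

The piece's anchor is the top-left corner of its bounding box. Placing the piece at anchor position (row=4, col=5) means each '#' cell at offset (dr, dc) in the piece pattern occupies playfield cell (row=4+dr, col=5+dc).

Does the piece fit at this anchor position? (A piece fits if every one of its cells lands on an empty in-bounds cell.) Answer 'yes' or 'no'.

Answer: no

Derivation:
Check each piece cell at anchor (4, 5):
  offset (0,0) -> (4,5): occupied ('#') -> FAIL
  offset (0,1) -> (4,6): out of bounds -> FAIL
  offset (1,0) -> (5,5): empty -> OK
  offset (1,1) -> (5,6): out of bounds -> FAIL
All cells valid: no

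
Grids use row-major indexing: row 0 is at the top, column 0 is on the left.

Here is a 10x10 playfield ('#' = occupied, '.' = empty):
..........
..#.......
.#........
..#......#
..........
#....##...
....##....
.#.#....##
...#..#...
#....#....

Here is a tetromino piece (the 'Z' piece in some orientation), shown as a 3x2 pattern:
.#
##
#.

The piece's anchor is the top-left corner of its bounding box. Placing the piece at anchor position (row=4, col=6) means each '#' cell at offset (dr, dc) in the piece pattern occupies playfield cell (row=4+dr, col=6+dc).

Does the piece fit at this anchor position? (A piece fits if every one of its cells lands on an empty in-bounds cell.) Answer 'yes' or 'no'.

Check each piece cell at anchor (4, 6):
  offset (0,1) -> (4,7): empty -> OK
  offset (1,0) -> (5,6): occupied ('#') -> FAIL
  offset (1,1) -> (5,7): empty -> OK
  offset (2,0) -> (6,6): empty -> OK
All cells valid: no

Answer: no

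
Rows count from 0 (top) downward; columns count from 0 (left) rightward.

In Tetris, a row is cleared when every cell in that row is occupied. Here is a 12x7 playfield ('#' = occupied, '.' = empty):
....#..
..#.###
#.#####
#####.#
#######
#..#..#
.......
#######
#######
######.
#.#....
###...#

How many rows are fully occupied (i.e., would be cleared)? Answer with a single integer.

Answer: 3

Derivation:
Check each row:
  row 0: 6 empty cells -> not full
  row 1: 3 empty cells -> not full
  row 2: 1 empty cell -> not full
  row 3: 1 empty cell -> not full
  row 4: 0 empty cells -> FULL (clear)
  row 5: 4 empty cells -> not full
  row 6: 7 empty cells -> not full
  row 7: 0 empty cells -> FULL (clear)
  row 8: 0 empty cells -> FULL (clear)
  row 9: 1 empty cell -> not full
  row 10: 5 empty cells -> not full
  row 11: 3 empty cells -> not full
Total rows cleared: 3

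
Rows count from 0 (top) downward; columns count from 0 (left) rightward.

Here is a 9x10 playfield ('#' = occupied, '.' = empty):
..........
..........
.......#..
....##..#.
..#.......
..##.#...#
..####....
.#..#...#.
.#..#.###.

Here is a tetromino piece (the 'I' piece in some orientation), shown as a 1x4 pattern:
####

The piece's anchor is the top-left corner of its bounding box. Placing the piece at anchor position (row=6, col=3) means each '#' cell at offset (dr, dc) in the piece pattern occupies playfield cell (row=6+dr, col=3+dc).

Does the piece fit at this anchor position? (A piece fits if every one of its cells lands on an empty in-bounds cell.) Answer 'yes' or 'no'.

Answer: no

Derivation:
Check each piece cell at anchor (6, 3):
  offset (0,0) -> (6,3): occupied ('#') -> FAIL
  offset (0,1) -> (6,4): occupied ('#') -> FAIL
  offset (0,2) -> (6,5): occupied ('#') -> FAIL
  offset (0,3) -> (6,6): empty -> OK
All cells valid: no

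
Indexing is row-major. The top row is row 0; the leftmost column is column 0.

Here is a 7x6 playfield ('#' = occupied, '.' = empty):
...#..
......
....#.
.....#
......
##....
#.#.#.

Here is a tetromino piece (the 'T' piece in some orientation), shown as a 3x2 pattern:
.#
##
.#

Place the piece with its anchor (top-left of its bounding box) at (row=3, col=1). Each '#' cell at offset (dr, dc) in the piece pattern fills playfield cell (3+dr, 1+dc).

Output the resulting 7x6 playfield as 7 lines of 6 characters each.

Fill (3+0,1+1) = (3,2)
Fill (3+1,1+0) = (4,1)
Fill (3+1,1+1) = (4,2)
Fill (3+2,1+1) = (5,2)

Answer: ...#..
......
....#.
..#..#
.##...
###...
#.#.#.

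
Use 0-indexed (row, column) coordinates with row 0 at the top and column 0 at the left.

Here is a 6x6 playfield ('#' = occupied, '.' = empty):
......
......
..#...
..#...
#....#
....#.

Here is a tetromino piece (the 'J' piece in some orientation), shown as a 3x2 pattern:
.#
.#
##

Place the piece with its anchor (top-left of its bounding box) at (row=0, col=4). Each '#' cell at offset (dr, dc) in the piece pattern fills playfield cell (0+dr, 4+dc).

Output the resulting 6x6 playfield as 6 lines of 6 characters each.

Fill (0+0,4+1) = (0,5)
Fill (0+1,4+1) = (1,5)
Fill (0+2,4+0) = (2,4)
Fill (0+2,4+1) = (2,5)

Answer: .....#
.....#
..#.##
..#...
#....#
....#.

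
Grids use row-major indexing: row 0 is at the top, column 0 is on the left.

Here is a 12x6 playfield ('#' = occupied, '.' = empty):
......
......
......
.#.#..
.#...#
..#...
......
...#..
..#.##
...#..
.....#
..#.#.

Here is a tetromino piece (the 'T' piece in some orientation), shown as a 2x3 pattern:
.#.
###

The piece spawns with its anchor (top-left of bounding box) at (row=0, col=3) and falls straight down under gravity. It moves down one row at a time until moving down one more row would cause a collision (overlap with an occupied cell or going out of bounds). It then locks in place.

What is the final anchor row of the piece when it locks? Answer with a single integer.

Spawn at (row=0, col=3). Try each row:
  row 0: fits
  row 1: fits
  row 2: blocked -> lock at row 1

Answer: 1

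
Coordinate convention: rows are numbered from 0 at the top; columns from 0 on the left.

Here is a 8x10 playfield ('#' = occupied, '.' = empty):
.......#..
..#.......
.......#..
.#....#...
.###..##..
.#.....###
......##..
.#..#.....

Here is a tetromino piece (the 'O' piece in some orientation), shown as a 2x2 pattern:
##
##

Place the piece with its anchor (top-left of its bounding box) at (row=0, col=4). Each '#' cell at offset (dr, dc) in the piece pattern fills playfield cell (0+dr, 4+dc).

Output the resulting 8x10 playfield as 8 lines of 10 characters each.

Fill (0+0,4+0) = (0,4)
Fill (0+0,4+1) = (0,5)
Fill (0+1,4+0) = (1,4)
Fill (0+1,4+1) = (1,5)

Answer: ....##.#..
..#.##....
.......#..
.#....#...
.###..##..
.#.....###
......##..
.#..#.....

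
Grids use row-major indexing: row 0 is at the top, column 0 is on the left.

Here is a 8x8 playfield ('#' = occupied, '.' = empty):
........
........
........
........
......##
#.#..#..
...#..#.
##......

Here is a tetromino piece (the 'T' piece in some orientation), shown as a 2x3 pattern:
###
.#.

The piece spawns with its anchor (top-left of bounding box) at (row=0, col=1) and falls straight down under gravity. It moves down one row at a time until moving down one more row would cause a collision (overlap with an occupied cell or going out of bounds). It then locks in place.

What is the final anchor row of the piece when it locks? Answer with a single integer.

Answer: 3

Derivation:
Spawn at (row=0, col=1). Try each row:
  row 0: fits
  row 1: fits
  row 2: fits
  row 3: fits
  row 4: blocked -> lock at row 3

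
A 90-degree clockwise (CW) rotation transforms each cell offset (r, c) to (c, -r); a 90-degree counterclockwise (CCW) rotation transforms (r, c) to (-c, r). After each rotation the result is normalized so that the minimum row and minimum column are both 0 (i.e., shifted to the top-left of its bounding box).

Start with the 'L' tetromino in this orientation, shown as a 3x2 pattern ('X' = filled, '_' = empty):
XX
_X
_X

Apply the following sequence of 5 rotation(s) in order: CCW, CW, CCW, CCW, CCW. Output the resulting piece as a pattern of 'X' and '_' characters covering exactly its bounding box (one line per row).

Start:
XX
_X
_X
After rotation 1 (CCW):
XXX
X__
After rotation 2 (CW):
XX
_X
_X
After rotation 3 (CCW):
XXX
X__
After rotation 4 (CCW):
X_
X_
XX
After rotation 5 (CCW):
__X
XXX

Answer: __X
XXX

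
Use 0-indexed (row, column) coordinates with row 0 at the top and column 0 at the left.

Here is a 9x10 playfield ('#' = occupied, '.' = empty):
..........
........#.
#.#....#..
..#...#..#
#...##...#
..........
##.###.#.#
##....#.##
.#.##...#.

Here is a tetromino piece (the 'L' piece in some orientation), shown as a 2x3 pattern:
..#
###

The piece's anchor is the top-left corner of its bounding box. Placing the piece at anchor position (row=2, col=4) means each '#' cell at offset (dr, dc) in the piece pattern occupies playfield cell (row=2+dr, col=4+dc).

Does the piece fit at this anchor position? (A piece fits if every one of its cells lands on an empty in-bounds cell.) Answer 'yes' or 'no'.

Check each piece cell at anchor (2, 4):
  offset (0,2) -> (2,6): empty -> OK
  offset (1,0) -> (3,4): empty -> OK
  offset (1,1) -> (3,5): empty -> OK
  offset (1,2) -> (3,6): occupied ('#') -> FAIL
All cells valid: no

Answer: no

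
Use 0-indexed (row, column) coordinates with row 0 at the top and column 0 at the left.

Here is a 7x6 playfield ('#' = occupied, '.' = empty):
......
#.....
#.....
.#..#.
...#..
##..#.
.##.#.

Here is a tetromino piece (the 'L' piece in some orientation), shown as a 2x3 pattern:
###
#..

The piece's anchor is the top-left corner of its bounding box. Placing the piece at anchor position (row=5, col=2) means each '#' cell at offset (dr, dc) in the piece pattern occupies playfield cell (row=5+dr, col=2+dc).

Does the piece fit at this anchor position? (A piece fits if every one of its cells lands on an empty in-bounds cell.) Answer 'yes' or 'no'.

Check each piece cell at anchor (5, 2):
  offset (0,0) -> (5,2): empty -> OK
  offset (0,1) -> (5,3): empty -> OK
  offset (0,2) -> (5,4): occupied ('#') -> FAIL
  offset (1,0) -> (6,2): occupied ('#') -> FAIL
All cells valid: no

Answer: no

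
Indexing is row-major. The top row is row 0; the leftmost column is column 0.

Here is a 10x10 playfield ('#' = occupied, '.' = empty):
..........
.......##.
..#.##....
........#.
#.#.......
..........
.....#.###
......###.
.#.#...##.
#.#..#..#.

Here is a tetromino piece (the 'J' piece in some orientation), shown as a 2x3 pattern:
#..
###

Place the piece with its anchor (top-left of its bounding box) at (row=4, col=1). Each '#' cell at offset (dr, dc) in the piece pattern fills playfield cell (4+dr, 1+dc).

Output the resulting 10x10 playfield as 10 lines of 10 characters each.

Answer: ..........
.......##.
..#.##....
........#.
###.......
.###......
.....#.###
......###.
.#.#...##.
#.#..#..#.

Derivation:
Fill (4+0,1+0) = (4,1)
Fill (4+1,1+0) = (5,1)
Fill (4+1,1+1) = (5,2)
Fill (4+1,1+2) = (5,3)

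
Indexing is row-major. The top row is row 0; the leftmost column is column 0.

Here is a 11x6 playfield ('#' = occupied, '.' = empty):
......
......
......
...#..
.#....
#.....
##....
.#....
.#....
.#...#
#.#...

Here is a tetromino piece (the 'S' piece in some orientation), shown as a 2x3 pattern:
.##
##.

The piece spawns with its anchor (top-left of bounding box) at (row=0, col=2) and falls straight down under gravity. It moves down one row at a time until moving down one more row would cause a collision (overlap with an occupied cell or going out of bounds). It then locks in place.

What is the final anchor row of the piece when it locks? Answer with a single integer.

Spawn at (row=0, col=2). Try each row:
  row 0: fits
  row 1: fits
  row 2: blocked -> lock at row 1

Answer: 1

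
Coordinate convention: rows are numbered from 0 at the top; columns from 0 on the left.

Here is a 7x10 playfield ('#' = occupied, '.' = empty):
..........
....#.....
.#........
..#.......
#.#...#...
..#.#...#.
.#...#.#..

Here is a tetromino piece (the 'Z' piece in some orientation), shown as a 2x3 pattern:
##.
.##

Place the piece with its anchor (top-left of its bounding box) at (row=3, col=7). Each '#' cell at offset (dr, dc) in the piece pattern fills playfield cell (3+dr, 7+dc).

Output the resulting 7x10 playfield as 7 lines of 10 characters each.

Answer: ..........
....#.....
.#........
..#....##.
#.#...#.##
..#.#...#.
.#...#.#..

Derivation:
Fill (3+0,7+0) = (3,7)
Fill (3+0,7+1) = (3,8)
Fill (3+1,7+1) = (4,8)
Fill (3+1,7+2) = (4,9)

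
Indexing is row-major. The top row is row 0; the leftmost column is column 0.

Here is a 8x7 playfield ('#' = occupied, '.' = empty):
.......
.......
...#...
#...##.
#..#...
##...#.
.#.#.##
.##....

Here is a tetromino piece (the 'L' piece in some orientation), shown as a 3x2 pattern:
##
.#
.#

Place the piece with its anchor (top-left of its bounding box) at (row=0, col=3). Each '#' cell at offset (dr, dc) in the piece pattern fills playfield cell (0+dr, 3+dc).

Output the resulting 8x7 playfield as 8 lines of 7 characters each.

Answer: ...##..
....#..
...##..
#...##.
#..#...
##...#.
.#.#.##
.##....

Derivation:
Fill (0+0,3+0) = (0,3)
Fill (0+0,3+1) = (0,4)
Fill (0+1,3+1) = (1,4)
Fill (0+2,3+1) = (2,4)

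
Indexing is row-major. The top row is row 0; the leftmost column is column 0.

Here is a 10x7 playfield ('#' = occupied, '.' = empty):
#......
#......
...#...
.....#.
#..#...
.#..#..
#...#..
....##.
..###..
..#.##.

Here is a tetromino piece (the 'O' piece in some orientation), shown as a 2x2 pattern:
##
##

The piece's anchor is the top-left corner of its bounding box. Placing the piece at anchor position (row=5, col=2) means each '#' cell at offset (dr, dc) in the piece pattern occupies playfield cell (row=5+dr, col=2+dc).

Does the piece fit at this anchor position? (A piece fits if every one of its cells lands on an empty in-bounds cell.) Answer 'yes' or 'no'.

Answer: yes

Derivation:
Check each piece cell at anchor (5, 2):
  offset (0,0) -> (5,2): empty -> OK
  offset (0,1) -> (5,3): empty -> OK
  offset (1,0) -> (6,2): empty -> OK
  offset (1,1) -> (6,3): empty -> OK
All cells valid: yes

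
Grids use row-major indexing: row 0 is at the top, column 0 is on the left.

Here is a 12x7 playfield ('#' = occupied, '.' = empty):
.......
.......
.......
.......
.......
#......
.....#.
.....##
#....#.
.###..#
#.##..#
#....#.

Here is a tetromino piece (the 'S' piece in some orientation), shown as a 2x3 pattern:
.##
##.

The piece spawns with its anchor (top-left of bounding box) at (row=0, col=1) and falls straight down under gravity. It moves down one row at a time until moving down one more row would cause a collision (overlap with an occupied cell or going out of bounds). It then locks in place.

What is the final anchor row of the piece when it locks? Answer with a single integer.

Spawn at (row=0, col=1). Try each row:
  row 0: fits
  row 1: fits
  row 2: fits
  row 3: fits
  row 4: fits
  row 5: fits
  row 6: fits
  row 7: fits
  row 8: blocked -> lock at row 7

Answer: 7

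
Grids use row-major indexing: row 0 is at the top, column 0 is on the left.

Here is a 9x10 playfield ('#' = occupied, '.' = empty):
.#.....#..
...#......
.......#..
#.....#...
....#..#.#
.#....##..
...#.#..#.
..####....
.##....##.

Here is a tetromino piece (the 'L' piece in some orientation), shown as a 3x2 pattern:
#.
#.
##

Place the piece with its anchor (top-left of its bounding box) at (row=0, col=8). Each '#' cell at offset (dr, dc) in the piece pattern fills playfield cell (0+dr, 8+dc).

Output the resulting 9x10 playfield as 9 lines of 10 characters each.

Fill (0+0,8+0) = (0,8)
Fill (0+1,8+0) = (1,8)
Fill (0+2,8+0) = (2,8)
Fill (0+2,8+1) = (2,9)

Answer: .#.....##.
...#....#.
.......###
#.....#...
....#..#.#
.#....##..
...#.#..#.
..####....
.##....##.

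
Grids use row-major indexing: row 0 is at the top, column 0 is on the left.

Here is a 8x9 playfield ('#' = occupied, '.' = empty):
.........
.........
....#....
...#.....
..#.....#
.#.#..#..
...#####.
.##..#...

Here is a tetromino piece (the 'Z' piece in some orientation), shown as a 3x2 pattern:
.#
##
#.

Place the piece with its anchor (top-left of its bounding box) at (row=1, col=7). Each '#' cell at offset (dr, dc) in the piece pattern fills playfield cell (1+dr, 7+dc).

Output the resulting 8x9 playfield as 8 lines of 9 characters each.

Answer: .........
........#
....#..##
...#...#.
..#.....#
.#.#..#..
...#####.
.##..#...

Derivation:
Fill (1+0,7+1) = (1,8)
Fill (1+1,7+0) = (2,7)
Fill (1+1,7+1) = (2,8)
Fill (1+2,7+0) = (3,7)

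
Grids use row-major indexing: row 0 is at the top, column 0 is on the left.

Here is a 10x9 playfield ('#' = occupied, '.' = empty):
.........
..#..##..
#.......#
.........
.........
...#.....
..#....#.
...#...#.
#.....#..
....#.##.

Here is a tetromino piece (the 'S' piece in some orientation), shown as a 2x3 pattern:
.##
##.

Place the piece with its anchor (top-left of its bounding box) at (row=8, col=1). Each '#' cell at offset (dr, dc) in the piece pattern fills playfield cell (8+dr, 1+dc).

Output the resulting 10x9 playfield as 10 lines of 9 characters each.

Answer: .........
..#..##..
#.......#
.........
.........
...#.....
..#....#.
...#...#.
#.##..#..
.##.#.##.

Derivation:
Fill (8+0,1+1) = (8,2)
Fill (8+0,1+2) = (8,3)
Fill (8+1,1+0) = (9,1)
Fill (8+1,1+1) = (9,2)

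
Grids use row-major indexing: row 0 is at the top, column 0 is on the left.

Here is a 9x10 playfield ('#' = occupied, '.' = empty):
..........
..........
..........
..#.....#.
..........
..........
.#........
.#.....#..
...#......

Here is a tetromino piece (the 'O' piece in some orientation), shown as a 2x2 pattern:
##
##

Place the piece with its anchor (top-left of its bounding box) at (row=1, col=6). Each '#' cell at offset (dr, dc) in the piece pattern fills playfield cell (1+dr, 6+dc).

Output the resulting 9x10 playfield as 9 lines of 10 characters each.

Fill (1+0,6+0) = (1,6)
Fill (1+0,6+1) = (1,7)
Fill (1+1,6+0) = (2,6)
Fill (1+1,6+1) = (2,7)

Answer: ..........
......##..
......##..
..#.....#.
..........
..........
.#........
.#.....#..
...#......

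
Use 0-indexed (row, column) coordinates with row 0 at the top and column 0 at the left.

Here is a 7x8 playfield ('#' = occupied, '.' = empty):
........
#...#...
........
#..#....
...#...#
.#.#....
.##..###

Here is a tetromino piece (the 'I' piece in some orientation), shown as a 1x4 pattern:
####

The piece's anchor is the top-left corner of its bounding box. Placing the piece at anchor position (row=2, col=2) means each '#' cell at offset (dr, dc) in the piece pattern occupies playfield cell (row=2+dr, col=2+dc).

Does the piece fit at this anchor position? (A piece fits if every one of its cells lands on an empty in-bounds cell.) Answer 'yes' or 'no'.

Answer: yes

Derivation:
Check each piece cell at anchor (2, 2):
  offset (0,0) -> (2,2): empty -> OK
  offset (0,1) -> (2,3): empty -> OK
  offset (0,2) -> (2,4): empty -> OK
  offset (0,3) -> (2,5): empty -> OK
All cells valid: yes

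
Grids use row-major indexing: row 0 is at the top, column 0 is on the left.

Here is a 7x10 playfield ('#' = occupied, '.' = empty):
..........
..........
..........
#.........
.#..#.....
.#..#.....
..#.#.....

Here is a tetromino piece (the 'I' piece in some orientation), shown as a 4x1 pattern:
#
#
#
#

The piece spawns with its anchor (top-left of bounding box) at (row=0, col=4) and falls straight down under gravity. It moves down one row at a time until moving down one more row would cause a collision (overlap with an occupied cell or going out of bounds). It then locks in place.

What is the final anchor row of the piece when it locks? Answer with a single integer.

Spawn at (row=0, col=4). Try each row:
  row 0: fits
  row 1: blocked -> lock at row 0

Answer: 0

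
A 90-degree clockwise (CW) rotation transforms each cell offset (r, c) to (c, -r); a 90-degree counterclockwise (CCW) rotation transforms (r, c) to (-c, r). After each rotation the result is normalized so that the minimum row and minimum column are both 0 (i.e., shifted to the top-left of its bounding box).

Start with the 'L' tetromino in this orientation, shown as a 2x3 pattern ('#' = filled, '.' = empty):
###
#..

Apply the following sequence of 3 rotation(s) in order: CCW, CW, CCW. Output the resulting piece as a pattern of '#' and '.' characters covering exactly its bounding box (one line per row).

Answer: #.
#.
##

Derivation:
Start:
###
#..
After rotation 1 (CCW):
#.
#.
##
After rotation 2 (CW):
###
#..
After rotation 3 (CCW):
#.
#.
##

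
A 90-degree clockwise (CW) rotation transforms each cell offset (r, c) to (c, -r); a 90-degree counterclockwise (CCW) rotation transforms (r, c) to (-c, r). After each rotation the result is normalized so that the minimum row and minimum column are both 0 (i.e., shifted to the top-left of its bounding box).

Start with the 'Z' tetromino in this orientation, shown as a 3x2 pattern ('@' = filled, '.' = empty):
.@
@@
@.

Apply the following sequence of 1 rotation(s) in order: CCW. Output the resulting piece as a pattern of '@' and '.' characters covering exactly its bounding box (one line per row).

Start:
.@
@@
@.
After rotation 1 (CCW):
@@.
.@@

Answer: @@.
.@@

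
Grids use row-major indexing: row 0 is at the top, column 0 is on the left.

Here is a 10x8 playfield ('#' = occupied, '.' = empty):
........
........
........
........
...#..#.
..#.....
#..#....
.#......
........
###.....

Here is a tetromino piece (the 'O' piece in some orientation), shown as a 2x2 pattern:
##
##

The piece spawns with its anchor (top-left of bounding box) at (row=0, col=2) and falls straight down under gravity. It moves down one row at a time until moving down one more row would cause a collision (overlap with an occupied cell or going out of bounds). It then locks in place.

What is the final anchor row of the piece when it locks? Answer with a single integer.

Answer: 2

Derivation:
Spawn at (row=0, col=2). Try each row:
  row 0: fits
  row 1: fits
  row 2: fits
  row 3: blocked -> lock at row 2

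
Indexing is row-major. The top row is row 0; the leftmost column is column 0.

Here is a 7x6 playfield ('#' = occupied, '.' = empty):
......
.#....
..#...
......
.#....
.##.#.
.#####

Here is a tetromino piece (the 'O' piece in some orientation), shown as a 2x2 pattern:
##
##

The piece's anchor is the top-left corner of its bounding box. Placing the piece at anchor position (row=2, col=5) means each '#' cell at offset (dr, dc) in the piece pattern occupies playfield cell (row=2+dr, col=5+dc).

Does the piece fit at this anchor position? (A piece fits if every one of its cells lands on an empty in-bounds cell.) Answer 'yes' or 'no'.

Check each piece cell at anchor (2, 5):
  offset (0,0) -> (2,5): empty -> OK
  offset (0,1) -> (2,6): out of bounds -> FAIL
  offset (1,0) -> (3,5): empty -> OK
  offset (1,1) -> (3,6): out of bounds -> FAIL
All cells valid: no

Answer: no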